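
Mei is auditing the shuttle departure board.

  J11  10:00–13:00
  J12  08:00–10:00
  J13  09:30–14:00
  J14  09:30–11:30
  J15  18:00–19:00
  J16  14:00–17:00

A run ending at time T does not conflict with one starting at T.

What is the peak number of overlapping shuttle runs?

3

Walk through starts and ends in time order (an end at T is processed before a start at T):
08:00 start J12 → 1
09:30 start J13 → 2
09:30 start J14 → 3
10:00 end J12 → 2
10:00 start J11 → 3
11:30 end J14 → 2
13:00 end J11 → 1
14:00 end J13 → 0
14:00 start J16 → 1
17:00 end J16 → 0
18:00 start J15 → 1
19:00 end J15 → 0
Peak is 3, at 09:30 (J12, J13, J14).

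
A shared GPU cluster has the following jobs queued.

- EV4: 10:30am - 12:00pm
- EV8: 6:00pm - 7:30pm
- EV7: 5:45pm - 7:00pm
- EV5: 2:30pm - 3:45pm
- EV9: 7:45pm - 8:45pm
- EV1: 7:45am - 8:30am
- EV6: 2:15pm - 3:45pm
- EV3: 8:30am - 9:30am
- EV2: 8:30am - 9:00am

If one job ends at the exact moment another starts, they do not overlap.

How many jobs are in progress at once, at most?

2

Walk through starts and ends in time order (an end at T is processed before a start at T):
7:45am start EV1 → 1
8:30am end EV1 → 0
8:30am start EV2 → 1
8:30am start EV3 → 2
9:00am end EV2 → 1
9:30am end EV3 → 0
10:30am start EV4 → 1
12:00pm end EV4 → 0
2:15pm start EV6 → 1
2:30pm start EV5 → 2
3:45pm end EV5 → 1
3:45pm end EV6 → 0
5:45pm start EV7 → 1
6:00pm start EV8 → 2
7:00pm end EV7 → 1
7:30pm end EV8 → 0
7:45pm start EV9 → 1
8:45pm end EV9 → 0
Peak is 2, at 8:30am (EV2, EV3).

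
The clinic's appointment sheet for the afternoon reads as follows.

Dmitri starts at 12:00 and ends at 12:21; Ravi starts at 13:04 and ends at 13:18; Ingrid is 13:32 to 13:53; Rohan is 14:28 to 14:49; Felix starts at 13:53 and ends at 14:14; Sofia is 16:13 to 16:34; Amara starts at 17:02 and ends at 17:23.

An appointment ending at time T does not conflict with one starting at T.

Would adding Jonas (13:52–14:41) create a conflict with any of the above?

Yes — it overlaps Felix, Ingrid, Rohan

Dmitri: ends 12:21 at or before Jonas starts 13:52 → clear.
Ravi: ends 13:18 at or before Jonas starts 13:52 → clear.
Ingrid: starts 13:32 before Jonas ends 14:41, and ends 13:53 after Jonas starts 13:52 → overlap.
Felix: starts 13:53 before Jonas ends 14:41, and ends 14:14 after Jonas starts 13:52 → overlap.
Rohan: starts 14:28 before Jonas ends 14:41, and ends 14:49 after Jonas starts 13:52 → overlap.
Sofia: starts 16:13 at or after Jonas ends 14:41 → clear.
Amara: starts 17:02 at or after Jonas ends 14:41 → clear.
Jonas overlaps Ingrid, Rohan, Felix.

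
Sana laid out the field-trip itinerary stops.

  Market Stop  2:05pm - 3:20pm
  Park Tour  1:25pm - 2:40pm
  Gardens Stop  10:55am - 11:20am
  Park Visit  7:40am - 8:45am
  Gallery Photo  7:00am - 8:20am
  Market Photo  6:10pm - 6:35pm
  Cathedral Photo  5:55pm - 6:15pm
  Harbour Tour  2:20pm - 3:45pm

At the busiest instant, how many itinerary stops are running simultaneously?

3

Sort all start/end points and keep a running count:
7:00am start Gallery Photo → 1
7:40am start Park Visit → 2
8:20am end Gallery Photo → 1
8:45am end Park Visit → 0
10:55am start Gardens Stop → 1
11:20am end Gardens Stop → 0
1:25pm start Park Tour → 1
2:05pm start Market Stop → 2
2:20pm start Harbour Tour → 3
2:40pm end Park Tour → 2
3:20pm end Market Stop → 1
3:45pm end Harbour Tour → 0
5:55pm start Cathedral Photo → 1
6:10pm start Market Photo → 2
6:15pm end Cathedral Photo → 1
6:35pm end Market Photo → 0
Peak is 3, at 2:20pm (Harbour Tour, Market Stop, Park Tour).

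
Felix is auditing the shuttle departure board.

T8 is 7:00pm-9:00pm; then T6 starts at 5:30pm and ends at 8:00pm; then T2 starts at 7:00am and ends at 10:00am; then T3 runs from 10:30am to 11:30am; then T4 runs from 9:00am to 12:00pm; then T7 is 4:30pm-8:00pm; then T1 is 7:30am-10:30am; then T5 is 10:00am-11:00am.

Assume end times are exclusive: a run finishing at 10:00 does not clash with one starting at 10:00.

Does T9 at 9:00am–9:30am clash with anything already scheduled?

Yes — it overlaps T1, T2, T4

T2: starts 7:00am before T9 ends 9:30am, and ends 10:00am after T9 starts 9:00am → overlap.
T1: starts 7:30am before T9 ends 9:30am, and ends 10:30am after T9 starts 9:00am → overlap.
T4: starts 9:00am before T9 ends 9:30am, and ends 12:00pm after T9 starts 9:00am → overlap.
T5: starts 10:00am at or after T9 ends 9:30am → clear.
T3: starts 10:30am at or after T9 ends 9:30am → clear.
T7: starts 4:30pm at or after T9 ends 9:30am → clear.
T6: starts 5:30pm at or after T9 ends 9:30am → clear.
T8: starts 7:00pm at or after T9 ends 9:30am → clear.
T9 overlaps T1, T2, T4.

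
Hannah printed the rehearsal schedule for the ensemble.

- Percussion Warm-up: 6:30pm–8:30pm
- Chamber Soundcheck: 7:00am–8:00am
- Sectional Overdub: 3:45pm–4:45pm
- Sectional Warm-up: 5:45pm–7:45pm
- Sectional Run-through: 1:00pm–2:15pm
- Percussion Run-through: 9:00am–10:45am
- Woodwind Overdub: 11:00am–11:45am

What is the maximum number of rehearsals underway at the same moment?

2

Walk through starts and ends in time order (an end at T is processed before a start at T):
7:00am start Chamber Soundcheck → 1
8:00am end Chamber Soundcheck → 0
9:00am start Percussion Run-through → 1
10:45am end Percussion Run-through → 0
11:00am start Woodwind Overdub → 1
11:45am end Woodwind Overdub → 0
1:00pm start Sectional Run-through → 1
2:15pm end Sectional Run-through → 0
3:45pm start Sectional Overdub → 1
4:45pm end Sectional Overdub → 0
5:45pm start Sectional Warm-up → 1
6:30pm start Percussion Warm-up → 2
7:45pm end Sectional Warm-up → 1
8:30pm end Percussion Warm-up → 0
Peak is 2, at 6:30pm (Percussion Warm-up, Sectional Warm-up).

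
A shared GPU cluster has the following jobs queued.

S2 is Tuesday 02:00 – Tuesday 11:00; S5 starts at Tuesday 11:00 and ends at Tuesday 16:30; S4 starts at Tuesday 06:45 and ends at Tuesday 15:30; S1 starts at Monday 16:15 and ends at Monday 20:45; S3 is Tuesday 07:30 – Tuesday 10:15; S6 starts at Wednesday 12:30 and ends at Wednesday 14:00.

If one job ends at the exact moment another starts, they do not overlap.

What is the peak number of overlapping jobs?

Walk through starts and ends in time order (an end at T is processed before a start at T):
Monday 16:15 start S1 → 1
Monday 20:45 end S1 → 0
Tuesday 02:00 start S2 → 1
Tuesday 06:45 start S4 → 2
Tuesday 07:30 start S3 → 3
Tuesday 10:15 end S3 → 2
Tuesday 11:00 end S2 → 1
Tuesday 11:00 start S5 → 2
Tuesday 15:30 end S4 → 1
Tuesday 16:30 end S5 → 0
Wednesday 12:30 start S6 → 1
Wednesday 14:00 end S6 → 0
Peak is 3, at Tuesday 07:30 (S2, S3, S4).

3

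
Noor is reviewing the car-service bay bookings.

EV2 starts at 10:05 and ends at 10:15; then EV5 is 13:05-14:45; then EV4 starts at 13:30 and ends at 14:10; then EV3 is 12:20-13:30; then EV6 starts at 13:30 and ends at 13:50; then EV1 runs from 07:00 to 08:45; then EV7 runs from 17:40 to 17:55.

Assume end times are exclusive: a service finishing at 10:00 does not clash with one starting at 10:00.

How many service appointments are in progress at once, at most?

3

Sort all start/end points and keep a running count:
07:00 start EV1 → 1
08:45 end EV1 → 0
10:05 start EV2 → 1
10:15 end EV2 → 0
12:20 start EV3 → 1
13:05 start EV5 → 2
13:30 end EV3 → 1
13:30 start EV4 → 2
13:30 start EV6 → 3
13:50 end EV6 → 2
14:10 end EV4 → 1
14:45 end EV5 → 0
17:40 start EV7 → 1
17:55 end EV7 → 0
Peak is 3, at 13:30 (EV4, EV5, EV6).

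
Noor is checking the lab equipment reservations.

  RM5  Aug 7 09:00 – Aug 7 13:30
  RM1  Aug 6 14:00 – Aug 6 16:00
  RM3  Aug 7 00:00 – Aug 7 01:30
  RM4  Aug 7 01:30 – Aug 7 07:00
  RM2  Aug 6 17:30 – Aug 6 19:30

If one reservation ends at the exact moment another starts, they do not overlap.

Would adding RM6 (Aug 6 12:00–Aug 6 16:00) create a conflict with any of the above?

Yes — it overlaps RM1

RM1: starts Aug 6 14:00 before RM6 ends Aug 6 16:00, and ends Aug 6 16:00 after RM6 starts Aug 6 12:00 → overlap.
RM2: starts Aug 6 17:30 at or after RM6 ends Aug 6 16:00 → clear.
RM3: starts Aug 7 00:00 at or after RM6 ends Aug 6 16:00 → clear.
RM4: starts Aug 7 01:30 at or after RM6 ends Aug 6 16:00 → clear.
RM5: starts Aug 7 09:00 at or after RM6 ends Aug 6 16:00 → clear.
RM6 overlaps RM1.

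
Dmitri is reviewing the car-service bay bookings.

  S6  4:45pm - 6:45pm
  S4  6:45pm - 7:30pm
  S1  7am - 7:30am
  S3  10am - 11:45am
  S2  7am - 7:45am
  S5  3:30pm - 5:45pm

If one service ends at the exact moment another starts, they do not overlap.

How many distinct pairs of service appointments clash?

Sorted by start: S1, S2, S3, S5, S6, S4.
S2 starts before S1 ends → S1 and S2 overlap.
S3 starts after S1 ends, so nothing later overlaps S1 either.
S3 starts after S2 ends, so nothing later overlaps S2 either.
S5 starts after S3 ends, so nothing later overlaps S3 either.
S6 starts before S5 ends → S5 and S6 overlap.
S4 starts after S5 ends.
S4 starts exactly when S6 ends (back-to-back, no overlap).
Overlapping pairs: S1 & S2, S5 & S6 — 2 in total.

2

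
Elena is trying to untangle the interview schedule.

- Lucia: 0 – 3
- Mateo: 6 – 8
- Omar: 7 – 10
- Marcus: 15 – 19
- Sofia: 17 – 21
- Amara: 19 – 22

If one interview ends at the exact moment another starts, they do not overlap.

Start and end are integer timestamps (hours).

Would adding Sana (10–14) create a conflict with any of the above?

Lucia: ends 3 at or before Sana starts 10 → clear.
Mateo: ends 8 at or before Sana starts 10 → clear.
Omar: ends 10 at or before Sana starts 10 → clear.
Marcus: starts 15 at or after Sana ends 14 → clear.
Sofia: starts 17 at or after Sana ends 14 → clear.
Amara: starts 19 at or after Sana ends 14 → clear.

No — it doesn't clash with anything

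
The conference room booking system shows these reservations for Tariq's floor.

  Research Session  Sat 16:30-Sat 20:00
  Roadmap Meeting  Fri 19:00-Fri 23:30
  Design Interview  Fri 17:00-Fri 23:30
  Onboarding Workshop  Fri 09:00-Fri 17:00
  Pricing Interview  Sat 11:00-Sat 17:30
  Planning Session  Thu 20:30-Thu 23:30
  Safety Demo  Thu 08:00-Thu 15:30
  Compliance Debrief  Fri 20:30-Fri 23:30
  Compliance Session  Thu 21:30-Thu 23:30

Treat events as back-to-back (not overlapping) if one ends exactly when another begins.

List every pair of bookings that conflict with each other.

Compliance Debrief & Design Interview, Compliance Debrief & Roadmap Meeting, Compliance Session & Planning Session, Design Interview & Roadmap Meeting, Pricing Interview & Research Session

Sorted by start: Safety Demo, Planning Session, Compliance Session, Onboarding Workshop, Design Interview, Roadmap Meeting, Compliance Debrief, Pricing Interview, Research Session.
Planning Session starts after Safety Demo ends, so Safety Demo has no further overlaps.
Compliance Session starts before Planning Session ends → Planning Session and Compliance Session overlap.
Onboarding Workshop starts after Planning Session ends, so Planning Session has no further overlaps.
Onboarding Workshop starts after Compliance Session ends, so Compliance Session has no further overlaps.
Design Interview starts exactly when Onboarding Workshop ends (back-to-back, no overlap), so Onboarding Workshop has no further overlaps.
Roadmap Meeting starts before Design Interview ends → Design Interview and Roadmap Meeting overlap.
Compliance Debrief starts before Design Interview ends → Design Interview and Compliance Debrief overlap.
Pricing Interview starts after Design Interview ends, so Design Interview has no further overlaps.
Compliance Debrief starts before Roadmap Meeting ends → Roadmap Meeting and Compliance Debrief overlap.
Pricing Interview starts after Roadmap Meeting ends, so Roadmap Meeting has no further overlaps.
Pricing Interview starts after Compliance Debrief ends, so Compliance Debrief has no further overlaps.
Research Session starts before Pricing Interview ends → Pricing Interview and Research Session overlap.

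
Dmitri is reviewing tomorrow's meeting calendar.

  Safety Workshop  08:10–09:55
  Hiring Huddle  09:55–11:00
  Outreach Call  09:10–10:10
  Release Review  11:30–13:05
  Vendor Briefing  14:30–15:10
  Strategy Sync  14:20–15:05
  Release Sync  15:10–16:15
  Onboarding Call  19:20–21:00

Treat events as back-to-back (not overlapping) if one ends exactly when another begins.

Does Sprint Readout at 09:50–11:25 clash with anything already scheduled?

Safety Workshop: starts 08:10 before Sprint Readout ends 11:25, and ends 09:55 after Sprint Readout starts 09:50 → overlap.
Outreach Call: starts 09:10 before Sprint Readout ends 11:25, and ends 10:10 after Sprint Readout starts 09:50 → overlap.
Hiring Huddle: starts 09:55 before Sprint Readout ends 11:25, and ends 11:00 after Sprint Readout starts 09:50 → overlap.
Release Review: starts 11:30 at or after Sprint Readout ends 11:25 → clear.
Strategy Sync: starts 14:20 at or after Sprint Readout ends 11:25 → clear.
Vendor Briefing: starts 14:30 at or after Sprint Readout ends 11:25 → clear.
Release Sync: starts 15:10 at or after Sprint Readout ends 11:25 → clear.
Onboarding Call: starts 19:20 at or after Sprint Readout ends 11:25 → clear.
Sprint Readout overlaps Safety Workshop, Hiring Huddle, Outreach Call.

Yes — it overlaps Hiring Huddle, Outreach Call, Safety Workshop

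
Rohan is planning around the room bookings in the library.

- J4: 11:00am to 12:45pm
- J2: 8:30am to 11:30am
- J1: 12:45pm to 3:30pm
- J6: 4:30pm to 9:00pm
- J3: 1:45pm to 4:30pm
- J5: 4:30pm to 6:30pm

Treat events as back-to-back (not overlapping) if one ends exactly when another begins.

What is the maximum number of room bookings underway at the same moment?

Sweep the timeline, counting +1 at each start and −1 at each end (ends before starts at a tie):
8:30am start J2 → 1
11:00am start J4 → 2
11:30am end J2 → 1
12:45pm end J4 → 0
12:45pm start J1 → 1
1:45pm start J3 → 2
3:30pm end J1 → 1
4:30pm end J3 → 0
4:30pm start J5 → 1
4:30pm start J6 → 2
6:30pm end J5 → 1
9:00pm end J6 → 0
Peak is 2, at 11:00am (J2, J4).

2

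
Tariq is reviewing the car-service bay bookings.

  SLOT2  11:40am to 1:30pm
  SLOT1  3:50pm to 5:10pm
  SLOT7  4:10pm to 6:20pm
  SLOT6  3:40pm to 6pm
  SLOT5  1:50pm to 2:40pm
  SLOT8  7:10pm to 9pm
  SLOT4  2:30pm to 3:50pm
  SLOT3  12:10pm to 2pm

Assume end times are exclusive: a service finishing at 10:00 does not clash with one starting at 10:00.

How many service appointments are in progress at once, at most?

Walk through starts and ends in time order (an end at T is processed before a start at T):
11:40am start SLOT2 → 1
12:10pm start SLOT3 → 2
1:30pm end SLOT2 → 1
1:50pm start SLOT5 → 2
2pm end SLOT3 → 1
2:30pm start SLOT4 → 2
2:40pm end SLOT5 → 1
3:40pm start SLOT6 → 2
3:50pm end SLOT4 → 1
3:50pm start SLOT1 → 2
4:10pm start SLOT7 → 3
5:10pm end SLOT1 → 2
6pm end SLOT6 → 1
6:20pm end SLOT7 → 0
7:10pm start SLOT8 → 1
9pm end SLOT8 → 0
Peak is 3, at 4:10pm (SLOT1, SLOT6, SLOT7).

3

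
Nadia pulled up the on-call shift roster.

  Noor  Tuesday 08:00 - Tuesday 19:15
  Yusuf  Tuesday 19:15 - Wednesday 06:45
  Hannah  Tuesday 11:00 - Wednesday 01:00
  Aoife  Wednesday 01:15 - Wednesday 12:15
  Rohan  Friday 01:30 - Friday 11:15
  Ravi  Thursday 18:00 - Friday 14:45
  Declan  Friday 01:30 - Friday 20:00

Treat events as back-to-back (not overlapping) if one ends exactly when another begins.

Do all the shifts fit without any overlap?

Sorted by start: Noor, Hannah, Yusuf, Aoife, Ravi, Rohan, Declan.
Hannah starts before Noor ends → Noor and Hannah overlap.
That's a conflict, so the schedule is not conflict-free.

No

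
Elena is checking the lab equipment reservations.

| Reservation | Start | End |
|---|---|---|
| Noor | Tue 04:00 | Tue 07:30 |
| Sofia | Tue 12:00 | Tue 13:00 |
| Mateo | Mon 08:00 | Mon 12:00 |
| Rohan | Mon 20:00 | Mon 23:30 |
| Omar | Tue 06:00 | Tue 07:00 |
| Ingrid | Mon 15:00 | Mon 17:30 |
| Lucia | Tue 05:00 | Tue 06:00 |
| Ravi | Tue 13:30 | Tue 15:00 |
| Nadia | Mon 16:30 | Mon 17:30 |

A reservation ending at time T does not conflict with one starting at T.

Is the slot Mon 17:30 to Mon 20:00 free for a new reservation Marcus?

Mateo: ends Mon 12:00 at or before Marcus starts Mon 17:30 → clear.
Ingrid: ends Mon 17:30 at or before Marcus starts Mon 17:30 → clear.
Nadia: ends Mon 17:30 at or before Marcus starts Mon 17:30 → clear.
Rohan: starts Mon 20:00 at or after Marcus ends Mon 20:00 → clear.
Noor: starts Tue 04:00 at or after Marcus ends Mon 20:00 → clear.
Lucia: starts Tue 05:00 at or after Marcus ends Mon 20:00 → clear.
Omar: starts Tue 06:00 at or after Marcus ends Mon 20:00 → clear.
Sofia: starts Tue 12:00 at or after Marcus ends Mon 20:00 → clear.
Ravi: starts Tue 13:30 at or after Marcus ends Mon 20:00 → clear.

Yes — the slot is free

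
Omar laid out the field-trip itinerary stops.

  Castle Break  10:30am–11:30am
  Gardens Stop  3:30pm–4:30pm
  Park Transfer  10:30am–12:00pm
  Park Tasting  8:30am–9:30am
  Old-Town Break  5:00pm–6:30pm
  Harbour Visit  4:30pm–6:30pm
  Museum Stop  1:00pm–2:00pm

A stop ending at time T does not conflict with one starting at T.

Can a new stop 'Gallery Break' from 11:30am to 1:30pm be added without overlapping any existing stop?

No — it overlaps Museum Stop, Park Transfer

Park Tasting: ends 9:30am at or before Gallery Break starts 11:30am → clear.
Castle Break: ends 11:30am at or before Gallery Break starts 11:30am → clear.
Park Transfer: starts 10:30am before Gallery Break ends 1:30pm, and ends 12:00pm after Gallery Break starts 11:30am → overlap.
Museum Stop: starts 1:00pm before Gallery Break ends 1:30pm, and ends 2:00pm after Gallery Break starts 11:30am → overlap.
Gardens Stop: starts 3:30pm at or after Gallery Break ends 1:30pm → clear.
Harbour Visit: starts 4:30pm at or after Gallery Break ends 1:30pm → clear.
Old-Town Break: starts 5:00pm at or after Gallery Break ends 1:30pm → clear.
Gallery Break overlaps Park Transfer, Museum Stop.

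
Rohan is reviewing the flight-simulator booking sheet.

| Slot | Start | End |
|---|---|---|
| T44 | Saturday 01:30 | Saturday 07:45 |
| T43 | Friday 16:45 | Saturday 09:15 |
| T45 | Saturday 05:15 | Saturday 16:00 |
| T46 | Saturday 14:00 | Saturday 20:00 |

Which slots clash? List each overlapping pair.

Check each pair: they overlap iff neither finishes before the other starts.
Sorted by start: T43, T44, T45, T46.
T44 starts before T43 ends → T43 and T44 overlap.
T45 starts before T43 ends → T43 and T45 overlap.
T46 starts after T43 ends.
T45 starts before T44 ends → T44 and T45 overlap.
T46 starts after T44 ends.
T46 starts before T45 ends → T45 and T46 overlap.

T43 & T44, T43 & T45, T44 & T45, T45 & T46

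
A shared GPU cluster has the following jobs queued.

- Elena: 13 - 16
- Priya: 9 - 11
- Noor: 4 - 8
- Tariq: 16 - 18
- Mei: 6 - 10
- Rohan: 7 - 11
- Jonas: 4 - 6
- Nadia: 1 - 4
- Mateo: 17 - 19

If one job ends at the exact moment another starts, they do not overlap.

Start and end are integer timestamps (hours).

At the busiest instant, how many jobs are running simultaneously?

3

Walk through starts and ends in time order (an end at T is processed before a start at T):
1 start Nadia → 1
4 end Nadia → 0
4 start Jonas → 1
4 start Noor → 2
6 end Jonas → 1
6 start Mei → 2
7 start Rohan → 3
8 end Noor → 2
9 start Priya → 3
10 end Mei → 2
11 end Priya → 1
11 end Rohan → 0
13 start Elena → 1
16 end Elena → 0
16 start Tariq → 1
17 start Mateo → 2
18 end Tariq → 1
19 end Mateo → 0
Peak is 3, at 7 (Mei, Noor, Rohan).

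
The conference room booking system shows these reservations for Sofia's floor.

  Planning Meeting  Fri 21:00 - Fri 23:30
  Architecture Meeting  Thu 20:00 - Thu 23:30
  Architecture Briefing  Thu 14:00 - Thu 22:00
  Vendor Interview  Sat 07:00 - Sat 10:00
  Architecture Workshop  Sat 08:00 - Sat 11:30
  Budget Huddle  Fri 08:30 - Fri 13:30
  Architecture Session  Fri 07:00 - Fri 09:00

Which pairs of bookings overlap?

Sorted by start: Architecture Briefing, Architecture Meeting, Architecture Session, Budget Huddle, Planning Meeting, Vendor Interview, Architecture Workshop.
Architecture Meeting starts before Architecture Briefing ends → Architecture Briefing and Architecture Meeting overlap.
Architecture Session starts after Architecture Briefing ends, so Architecture Briefing has no further overlaps.
Architecture Session starts after Architecture Meeting ends, so Architecture Meeting has no further overlaps.
Budget Huddle starts before Architecture Session ends → Architecture Session and Budget Huddle overlap.
Planning Meeting starts after Architecture Session ends, so Architecture Session has no further overlaps.
Planning Meeting starts after Budget Huddle ends, so Budget Huddle has no further overlaps.
Vendor Interview starts after Planning Meeting ends, so Planning Meeting has no further overlaps.
Architecture Workshop starts before Vendor Interview ends → Vendor Interview and Architecture Workshop overlap.

Architecture Briefing & Architecture Meeting, Architecture Session & Budget Huddle, Architecture Workshop & Vendor Interview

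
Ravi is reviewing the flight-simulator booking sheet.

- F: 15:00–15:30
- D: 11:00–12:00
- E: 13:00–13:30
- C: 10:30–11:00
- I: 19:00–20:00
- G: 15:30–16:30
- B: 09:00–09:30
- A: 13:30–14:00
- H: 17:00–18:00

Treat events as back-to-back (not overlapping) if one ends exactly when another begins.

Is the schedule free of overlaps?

Yes

Check each pair: they overlap iff neither finishes before the other starts.
Sorted by start: B, C, D, E, A, F, G, H, I.
C starts after B ends — done with B.
D starts exactly when C ends (back-to-back, no overlap) — done with C.
E starts after D ends — done with D.
A starts exactly when E ends (back-to-back, no overlap) — done with E.
F starts after A ends — done with A.
G starts exactly when F ends (back-to-back, no overlap) — done with F.
H starts after G ends — done with G.
I starts after H ends.
Every pair is clear; the schedule has no overlaps.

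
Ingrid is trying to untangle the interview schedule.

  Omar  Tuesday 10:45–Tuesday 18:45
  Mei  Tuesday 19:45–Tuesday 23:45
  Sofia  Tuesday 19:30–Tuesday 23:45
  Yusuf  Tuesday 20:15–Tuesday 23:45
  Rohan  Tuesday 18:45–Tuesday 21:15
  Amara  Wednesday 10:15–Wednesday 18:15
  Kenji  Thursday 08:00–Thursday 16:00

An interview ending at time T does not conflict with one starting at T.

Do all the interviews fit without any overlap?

No

Sorted by start: Omar, Rohan, Sofia, Mei, Yusuf, Amara, Kenji.
Rohan starts exactly when Omar ends (back-to-back, no overlap); Omar is clear from here.
Sofia starts before Rohan ends → Rohan and Sofia overlap.
That's a conflict, so the schedule is not conflict-free.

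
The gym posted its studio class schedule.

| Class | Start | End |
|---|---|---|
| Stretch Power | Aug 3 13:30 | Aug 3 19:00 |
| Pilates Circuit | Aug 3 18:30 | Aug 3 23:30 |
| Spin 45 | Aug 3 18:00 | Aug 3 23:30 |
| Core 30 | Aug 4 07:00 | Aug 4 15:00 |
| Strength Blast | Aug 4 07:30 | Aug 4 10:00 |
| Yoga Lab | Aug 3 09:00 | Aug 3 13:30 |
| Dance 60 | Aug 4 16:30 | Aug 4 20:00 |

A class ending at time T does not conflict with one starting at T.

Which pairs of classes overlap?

Core 30 & Strength Blast, Pilates Circuit & Spin 45, Pilates Circuit & Stretch Power, Spin 45 & Stretch Power

Sorted by start: Yoga Lab, Stretch Power, Spin 45, Pilates Circuit, Core 30, Strength Blast, Dance 60.
Stretch Power starts exactly when Yoga Lab ends (back-to-back, no overlap), so Yoga Lab has no further overlaps.
Spin 45 starts before Stretch Power ends → Stretch Power and Spin 45 overlap.
Pilates Circuit starts before Stretch Power ends → Stretch Power and Pilates Circuit overlap.
Core 30 starts after Stretch Power ends, so Stretch Power has no further overlaps.
Pilates Circuit starts before Spin 45 ends → Spin 45 and Pilates Circuit overlap.
Core 30 starts after Spin 45 ends, so Spin 45 has no further overlaps.
Core 30 starts after Pilates Circuit ends, so Pilates Circuit has no further overlaps.
Strength Blast starts before Core 30 ends → Core 30 and Strength Blast overlap.
Dance 60 starts after Core 30 ends.
Dance 60 starts after Strength Blast ends.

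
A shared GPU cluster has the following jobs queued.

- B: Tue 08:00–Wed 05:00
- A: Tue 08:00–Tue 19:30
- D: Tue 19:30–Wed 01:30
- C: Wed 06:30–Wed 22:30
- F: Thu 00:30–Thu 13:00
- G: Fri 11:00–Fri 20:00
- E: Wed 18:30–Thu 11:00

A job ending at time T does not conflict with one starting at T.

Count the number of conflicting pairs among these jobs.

Sorted by start: A, B, D, C, E, F, G.
B starts before A ends → A and B overlap.
D starts exactly when A ends (back-to-back, no overlap), so nothing later overlaps A either.
D starts before B ends → B and D overlap.
C starts after B ends, so nothing later overlaps B either.
C starts after D ends, so nothing later overlaps D either.
E starts before C ends → C and E overlap.
F starts after C ends, so nothing later overlaps C either.
F starts before E ends → E and F overlap.
G starts after E ends.
G starts after F ends.
Overlapping pairs: A & B, B & D, C & E, E & F — 4 in total.

4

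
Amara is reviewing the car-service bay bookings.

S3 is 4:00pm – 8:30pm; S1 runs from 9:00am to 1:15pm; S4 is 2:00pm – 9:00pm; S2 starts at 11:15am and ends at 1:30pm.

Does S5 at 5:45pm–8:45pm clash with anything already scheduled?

Yes — it overlaps S3, S4

S1: ends 1:15pm at or before S5 starts 5:45pm → clear.
S2: ends 1:30pm at or before S5 starts 5:45pm → clear.
S4: starts 2:00pm before S5 ends 8:45pm, and ends 9:00pm after S5 starts 5:45pm → overlap.
S3: starts 4:00pm before S5 ends 8:45pm, and ends 8:30pm after S5 starts 5:45pm → overlap.
S5 overlaps S3, S4.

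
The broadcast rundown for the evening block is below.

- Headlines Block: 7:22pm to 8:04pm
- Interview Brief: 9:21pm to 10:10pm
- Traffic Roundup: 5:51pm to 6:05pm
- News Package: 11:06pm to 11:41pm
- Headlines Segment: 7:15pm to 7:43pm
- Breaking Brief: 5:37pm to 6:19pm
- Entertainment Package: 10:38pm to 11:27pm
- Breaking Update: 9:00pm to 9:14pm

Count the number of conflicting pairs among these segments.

3

Sorted by start: Breaking Brief, Traffic Roundup, Headlines Segment, Headlines Block, Breaking Update, Interview Brief, Entertainment Package, News Package.
Traffic Roundup starts before Breaking Brief ends → Breaking Brief and Traffic Roundup overlap.
Headlines Segment starts after Breaking Brief ends, so Breaking Brief has no further overlaps.
Headlines Segment starts after Traffic Roundup ends, so Traffic Roundup has no further overlaps.
Headlines Block starts before Headlines Segment ends → Headlines Segment and Headlines Block overlap.
Breaking Update starts after Headlines Segment ends, so Headlines Segment has no further overlaps.
Breaking Update starts after Headlines Block ends, so Headlines Block has no further overlaps.
Interview Brief starts after Breaking Update ends, so Breaking Update has no further overlaps.
Entertainment Package starts after Interview Brief ends, so Interview Brief has no further overlaps.
News Package starts before Entertainment Package ends → Entertainment Package and News Package overlap.
Overlapping pairs: Breaking Brief & Traffic Roundup, Entertainment Package & News Package, Headlines Block & Headlines Segment — 3 in total.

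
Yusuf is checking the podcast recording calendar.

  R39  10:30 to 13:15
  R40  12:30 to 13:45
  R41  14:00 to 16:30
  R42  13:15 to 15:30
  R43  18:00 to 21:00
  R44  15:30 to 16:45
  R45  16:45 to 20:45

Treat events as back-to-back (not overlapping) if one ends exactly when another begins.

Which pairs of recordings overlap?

Sorted by start: R39, R40, R42, R41, R44, R45, R43.
R40 starts before R39 ends → R39 and R40 overlap.
R42 starts exactly when R39 ends (back-to-back, no overlap), so nothing later overlaps R39 either.
R42 starts before R40 ends → R40 and R42 overlap.
R41 starts after R40 ends, so nothing later overlaps R40 either.
R41 starts before R42 ends → R42 and R41 overlap.
R44 starts exactly when R42 ends (back-to-back, no overlap), so nothing later overlaps R42 either.
R44 starts before R41 ends → R41 and R44 overlap.
R45 starts after R41 ends, so nothing later overlaps R41 either.
R45 starts exactly when R44 ends (back-to-back, no overlap), so nothing later overlaps R44 either.
R43 starts before R45 ends → R45 and R43 overlap.

R39 & R40, R40 & R42, R41 & R42, R41 & R44, R43 & R45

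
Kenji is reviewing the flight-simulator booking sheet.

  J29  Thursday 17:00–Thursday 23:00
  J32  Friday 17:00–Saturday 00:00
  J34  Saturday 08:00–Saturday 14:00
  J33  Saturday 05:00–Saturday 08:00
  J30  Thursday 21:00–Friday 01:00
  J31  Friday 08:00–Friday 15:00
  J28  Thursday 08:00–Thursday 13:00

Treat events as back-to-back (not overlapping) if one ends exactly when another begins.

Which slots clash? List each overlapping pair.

J29 & J30

Two intervals overlap when each starts before the other ends.
Sorted by start: J28, J29, J30, J31, J32, J33, J34.
J29 starts after J28 ends — done with J28.
J30 starts before J29 ends → J29 and J30 overlap.
J31 starts after J29 ends — done with J29.
J31 starts after J30 ends — done with J30.
J32 starts after J31 ends — done with J31.
J33 starts after J32 ends — done with J32.
J34 starts exactly when J33 ends (back-to-back, no overlap).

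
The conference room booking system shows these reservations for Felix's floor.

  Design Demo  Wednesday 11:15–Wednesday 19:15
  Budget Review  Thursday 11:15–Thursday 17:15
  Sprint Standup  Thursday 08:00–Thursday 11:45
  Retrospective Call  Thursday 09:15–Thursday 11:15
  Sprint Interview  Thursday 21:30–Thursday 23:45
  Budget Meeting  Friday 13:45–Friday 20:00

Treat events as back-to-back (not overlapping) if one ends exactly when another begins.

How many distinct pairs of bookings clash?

2

Sorted by start: Design Demo, Sprint Standup, Retrospective Call, Budget Review, Sprint Interview, Budget Meeting.
Sprint Standup starts after Design Demo ends; Design Demo is clear from here.
Retrospective Call starts before Sprint Standup ends → Sprint Standup and Retrospective Call overlap.
Budget Review starts before Sprint Standup ends → Sprint Standup and Budget Review overlap.
Sprint Interview starts after Sprint Standup ends; Sprint Standup is clear from here.
Budget Review starts exactly when Retrospective Call ends (back-to-back, no overlap); Retrospective Call is clear from here.
Sprint Interview starts after Budget Review ends; Budget Review is clear from here.
Budget Meeting starts after Sprint Interview ends.
Overlapping pairs: Budget Review & Sprint Standup, Retrospective Call & Sprint Standup — 2 in total.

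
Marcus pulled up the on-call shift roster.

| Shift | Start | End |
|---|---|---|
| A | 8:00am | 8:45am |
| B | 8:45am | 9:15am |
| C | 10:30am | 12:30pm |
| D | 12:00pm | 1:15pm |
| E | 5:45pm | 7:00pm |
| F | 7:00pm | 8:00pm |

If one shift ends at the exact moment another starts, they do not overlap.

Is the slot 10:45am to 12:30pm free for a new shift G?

A: ends 8:45am at or before G starts 10:45am → clear.
B: ends 9:15am at or before G starts 10:45am → clear.
C: starts 10:30am before G ends 12:30pm, and ends 12:30pm after G starts 10:45am → overlap.
D: starts 12:00pm before G ends 12:30pm, and ends 1:15pm after G starts 10:45am → overlap.
E: starts 5:45pm at or after G ends 12:30pm → clear.
F: starts 7:00pm at or after G ends 12:30pm → clear.
G overlaps C, D.

No — it overlaps C, D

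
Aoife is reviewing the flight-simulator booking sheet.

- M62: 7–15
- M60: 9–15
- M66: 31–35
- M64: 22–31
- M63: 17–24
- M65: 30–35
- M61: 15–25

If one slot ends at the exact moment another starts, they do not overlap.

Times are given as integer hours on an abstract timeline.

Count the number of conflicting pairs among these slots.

6

Two intervals overlap when each starts before the other ends.
Sorted by start: M62, M60, M61, M63, M64, M65, M66.
M60 starts before M62 ends → M62 and M60 overlap.
M61 starts exactly when M62 ends (back-to-back, no overlap), so M62 has no further overlaps.
M61 starts exactly when M60 ends (back-to-back, no overlap), so M60 has no further overlaps.
M63 starts before M61 ends → M61 and M63 overlap.
M64 starts before M61 ends → M61 and M64 overlap.
M65 starts after M61 ends, so M61 has no further overlaps.
M64 starts before M63 ends → M63 and M64 overlap.
M65 starts after M63 ends, so M63 has no further overlaps.
M65 starts before M64 ends → M64 and M65 overlap.
M66 starts exactly when M64 ends (back-to-back, no overlap).
M66 starts before M65 ends → M65 and M66 overlap.
Overlapping pairs: M60 & M62, M61 & M63, M61 & M64, M63 & M64, M64 & M65, M65 & M66 — 6 in total.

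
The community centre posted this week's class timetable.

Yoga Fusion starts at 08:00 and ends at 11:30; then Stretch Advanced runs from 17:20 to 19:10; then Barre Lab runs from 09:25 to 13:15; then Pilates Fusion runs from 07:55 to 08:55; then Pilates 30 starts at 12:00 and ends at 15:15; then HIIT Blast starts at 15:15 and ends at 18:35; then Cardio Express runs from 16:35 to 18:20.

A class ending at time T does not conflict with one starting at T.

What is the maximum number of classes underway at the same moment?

Walk through starts and ends in time order (an end at T is processed before a start at T):
07:55 start Pilates Fusion → 1
08:00 start Yoga Fusion → 2
08:55 end Pilates Fusion → 1
09:25 start Barre Lab → 2
11:30 end Yoga Fusion → 1
12:00 start Pilates 30 → 2
13:15 end Barre Lab → 1
15:15 end Pilates 30 → 0
15:15 start HIIT Blast → 1
16:35 start Cardio Express → 2
17:20 start Stretch Advanced → 3
18:20 end Cardio Express → 2
18:35 end HIIT Blast → 1
19:10 end Stretch Advanced → 0
Peak is 3, at 17:20 (Cardio Express, HIIT Blast, Stretch Advanced).

3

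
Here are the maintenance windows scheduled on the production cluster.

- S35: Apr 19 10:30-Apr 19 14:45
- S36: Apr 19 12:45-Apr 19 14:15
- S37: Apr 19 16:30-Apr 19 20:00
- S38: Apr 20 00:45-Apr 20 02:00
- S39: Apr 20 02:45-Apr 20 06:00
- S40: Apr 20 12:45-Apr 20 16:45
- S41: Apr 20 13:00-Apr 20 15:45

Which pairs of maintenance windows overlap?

S35 & S36, S40 & S41

Sorted by start: S35, S36, S37, S38, S39, S40, S41.
S36 starts before S35 ends → S35 and S36 overlap.
S37 starts after S35 ends — done with S35.
S37 starts after S36 ends — done with S36.
S38 starts after S37 ends — done with S37.
S39 starts after S38 ends — done with S38.
S40 starts after S39 ends — done with S39.
S41 starts before S40 ends → S40 and S41 overlap.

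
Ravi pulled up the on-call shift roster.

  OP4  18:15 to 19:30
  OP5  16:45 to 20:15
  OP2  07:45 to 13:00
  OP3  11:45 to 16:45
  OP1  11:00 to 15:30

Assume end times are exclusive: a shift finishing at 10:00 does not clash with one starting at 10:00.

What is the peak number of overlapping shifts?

3

Sweep the timeline, counting +1 at each start and −1 at each end (ends before starts at a tie):
07:45 start OP2 → 1
11:00 start OP1 → 2
11:45 start OP3 → 3
13:00 end OP2 → 2
15:30 end OP1 → 1
16:45 end OP3 → 0
16:45 start OP5 → 1
18:15 start OP4 → 2
19:30 end OP4 → 1
20:15 end OP5 → 0
Peak is 3, at 11:45 (OP1, OP2, OP3).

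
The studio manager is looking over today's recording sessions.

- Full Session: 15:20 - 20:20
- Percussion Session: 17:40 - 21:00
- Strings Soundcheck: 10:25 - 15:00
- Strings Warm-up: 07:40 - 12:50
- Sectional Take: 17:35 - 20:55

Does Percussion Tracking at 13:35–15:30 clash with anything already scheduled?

Yes — it overlaps Full Session, Strings Soundcheck

Strings Warm-up: ends 12:50 at or before Percussion Tracking starts 13:35 → clear.
Strings Soundcheck: starts 10:25 before Percussion Tracking ends 15:30, and ends 15:00 after Percussion Tracking starts 13:35 → overlap.
Full Session: starts 15:20 before Percussion Tracking ends 15:30, and ends 20:20 after Percussion Tracking starts 13:35 → overlap.
Sectional Take: starts 17:35 at or after Percussion Tracking ends 15:30 → clear.
Percussion Session: starts 17:40 at or after Percussion Tracking ends 15:30 → clear.
Percussion Tracking overlaps Full Session, Strings Soundcheck.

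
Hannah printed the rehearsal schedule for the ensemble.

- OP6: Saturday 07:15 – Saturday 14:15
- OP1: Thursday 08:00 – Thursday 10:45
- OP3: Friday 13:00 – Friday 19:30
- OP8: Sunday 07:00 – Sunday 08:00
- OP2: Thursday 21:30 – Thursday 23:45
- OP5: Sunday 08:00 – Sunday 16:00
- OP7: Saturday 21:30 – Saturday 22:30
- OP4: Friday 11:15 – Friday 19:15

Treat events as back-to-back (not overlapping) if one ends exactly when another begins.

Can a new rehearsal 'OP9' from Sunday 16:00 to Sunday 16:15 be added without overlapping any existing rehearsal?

OP1: ends Thursday 10:45 at or before OP9 starts Sunday 16:00 → clear.
OP2: ends Thursday 23:45 at or before OP9 starts Sunday 16:00 → clear.
OP4: ends Friday 19:15 at or before OP9 starts Sunday 16:00 → clear.
OP3: ends Friday 19:30 at or before OP9 starts Sunday 16:00 → clear.
OP6: ends Saturday 14:15 at or before OP9 starts Sunday 16:00 → clear.
OP7: ends Saturday 22:30 at or before OP9 starts Sunday 16:00 → clear.
OP8: ends Sunday 08:00 at or before OP9 starts Sunday 16:00 → clear.
OP5: ends Sunday 16:00 at or before OP9 starts Sunday 16:00 → clear.

Yes — the slot is free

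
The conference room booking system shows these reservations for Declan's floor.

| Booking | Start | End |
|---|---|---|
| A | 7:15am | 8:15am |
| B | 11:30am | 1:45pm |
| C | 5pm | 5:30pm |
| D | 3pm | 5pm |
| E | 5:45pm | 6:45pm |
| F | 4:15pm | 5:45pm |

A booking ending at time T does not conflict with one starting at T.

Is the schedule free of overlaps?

Two intervals overlap when each starts before the other ends.
Sorted by start: A, B, D, F, C, E.
B starts after A ends — done with A.
D starts after B ends — done with B.
F starts before D ends → D and F overlap.
That's a conflict, so the schedule is not conflict-free.

No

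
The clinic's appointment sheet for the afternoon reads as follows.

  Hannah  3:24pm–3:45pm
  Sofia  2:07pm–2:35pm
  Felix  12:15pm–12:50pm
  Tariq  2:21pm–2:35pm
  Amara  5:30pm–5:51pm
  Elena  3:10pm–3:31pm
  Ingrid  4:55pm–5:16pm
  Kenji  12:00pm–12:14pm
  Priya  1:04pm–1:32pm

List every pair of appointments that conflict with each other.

Sorted by start: Kenji, Felix, Priya, Sofia, Tariq, Elena, Hannah, Ingrid, Amara.
Felix starts after Kenji ends, so Kenji has no further overlaps.
Priya starts after Felix ends, so Felix has no further overlaps.
Sofia starts after Priya ends, so Priya has no further overlaps.
Tariq starts before Sofia ends → Sofia and Tariq overlap.
Elena starts after Sofia ends, so Sofia has no further overlaps.
Elena starts after Tariq ends, so Tariq has no further overlaps.
Hannah starts before Elena ends → Elena and Hannah overlap.
Ingrid starts after Elena ends, so Elena has no further overlaps.
Ingrid starts after Hannah ends, so Hannah has no further overlaps.
Amara starts after Ingrid ends.

Elena & Hannah, Sofia & Tariq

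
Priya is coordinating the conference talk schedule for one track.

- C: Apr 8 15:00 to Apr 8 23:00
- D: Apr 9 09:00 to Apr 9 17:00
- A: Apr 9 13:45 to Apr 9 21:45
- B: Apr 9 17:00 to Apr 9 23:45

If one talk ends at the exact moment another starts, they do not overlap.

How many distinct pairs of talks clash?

2

Sorted by start: C, D, A, B.
D starts after C ends — done with C.
A starts before D ends → D and A overlap.
B starts exactly when D ends (back-to-back, no overlap).
B starts before A ends → A and B overlap.
Overlapping pairs: A & B, A & D — 2 in total.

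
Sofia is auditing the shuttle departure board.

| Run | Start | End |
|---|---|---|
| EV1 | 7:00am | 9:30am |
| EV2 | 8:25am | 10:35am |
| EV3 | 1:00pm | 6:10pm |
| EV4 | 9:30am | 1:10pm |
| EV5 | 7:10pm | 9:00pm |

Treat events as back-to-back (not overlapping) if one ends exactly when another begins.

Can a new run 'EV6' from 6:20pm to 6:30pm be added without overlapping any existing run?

Yes — the slot is free

EV1: ends 9:30am at or before EV6 starts 6:20pm → clear.
EV2: ends 10:35am at or before EV6 starts 6:20pm → clear.
EV4: ends 1:10pm at or before EV6 starts 6:20pm → clear.
EV3: ends 6:10pm at or before EV6 starts 6:20pm → clear.
EV5: starts 7:10pm at or after EV6 ends 6:30pm → clear.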